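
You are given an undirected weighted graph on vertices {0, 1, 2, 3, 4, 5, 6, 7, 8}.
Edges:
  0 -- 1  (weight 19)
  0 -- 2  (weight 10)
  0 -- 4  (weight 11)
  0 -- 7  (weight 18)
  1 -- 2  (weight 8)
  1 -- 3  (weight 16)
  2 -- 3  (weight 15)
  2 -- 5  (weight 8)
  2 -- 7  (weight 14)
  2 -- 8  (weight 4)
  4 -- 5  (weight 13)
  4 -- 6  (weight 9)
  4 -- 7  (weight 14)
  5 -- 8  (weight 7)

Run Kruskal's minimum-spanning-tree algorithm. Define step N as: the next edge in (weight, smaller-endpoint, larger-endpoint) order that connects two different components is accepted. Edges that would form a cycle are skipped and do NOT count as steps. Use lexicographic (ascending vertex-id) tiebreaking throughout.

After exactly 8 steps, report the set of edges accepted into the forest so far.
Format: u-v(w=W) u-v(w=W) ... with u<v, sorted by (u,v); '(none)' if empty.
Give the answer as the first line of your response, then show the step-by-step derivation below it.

0-2(w=10) 0-4(w=11) 1-2(w=8) 2-3(w=15) 2-7(w=14) 2-8(w=4) 4-6(w=9) 5-8(w=7)

step 1: add edge 2-8 (w=4); MST = {2-8(w=4)}
step 2: add edge 5-8 (w=7); MST = {2-8(w=4) 5-8(w=7)}
step 3: add edge 1-2 (w=8); MST = {1-2(w=8) 2-8(w=4) 5-8(w=7)}
step 4: add edge 4-6 (w=9); MST = {1-2(w=8) 2-8(w=4) 4-6(w=9) 5-8(w=7)}
step 5: add edge 0-2 (w=10); MST = {0-2(w=10) 1-2(w=8) 2-8(w=4) 4-6(w=9) 5-8(w=7)}
step 6: add edge 0-4 (w=11); MST = {0-2(w=10) 0-4(w=11) 1-2(w=8) 2-8(w=4) 4-6(w=9) 5-8(w=7)}
step 7: add edge 2-7 (w=14); MST = {0-2(w=10) 0-4(w=11) 1-2(w=8) 2-7(w=14) 2-8(w=4) 4-6(w=9) 5-8(w=7)}
step 8: add edge 2-3 (w=15); MST = {0-2(w=10) 0-4(w=11) 1-2(w=8) 2-3(w=15) 2-7(w=14) 2-8(w=4) 4-6(w=9) 5-8(w=7)}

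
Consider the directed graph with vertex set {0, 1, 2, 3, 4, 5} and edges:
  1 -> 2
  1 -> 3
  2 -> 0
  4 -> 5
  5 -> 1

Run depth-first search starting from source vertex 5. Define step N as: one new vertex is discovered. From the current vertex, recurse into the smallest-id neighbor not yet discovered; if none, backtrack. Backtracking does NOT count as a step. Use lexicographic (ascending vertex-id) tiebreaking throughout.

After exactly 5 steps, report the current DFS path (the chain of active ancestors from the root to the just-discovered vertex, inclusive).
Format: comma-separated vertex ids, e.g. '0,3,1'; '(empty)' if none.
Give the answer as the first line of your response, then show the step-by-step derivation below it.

5,1,3

step 1: discover 5; path=5; order=5
step 2: discover 1; path=5>1; order=5,1
step 3: discover 2; path=5>1>2; order=5,1,2
step 4: discover 0; path=5>1>2>0; order=5,1,2,0
step 5: discover 3; path=5>1>3; order=5,1,2,0,3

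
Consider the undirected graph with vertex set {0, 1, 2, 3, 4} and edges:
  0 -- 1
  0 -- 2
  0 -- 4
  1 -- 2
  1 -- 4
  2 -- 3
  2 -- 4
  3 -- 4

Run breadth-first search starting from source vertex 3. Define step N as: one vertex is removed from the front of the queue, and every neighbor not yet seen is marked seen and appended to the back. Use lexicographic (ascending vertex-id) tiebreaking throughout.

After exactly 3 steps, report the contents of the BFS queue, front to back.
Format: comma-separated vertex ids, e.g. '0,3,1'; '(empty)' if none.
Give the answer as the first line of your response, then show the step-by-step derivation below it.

0,1

step 1: dequeue 3; queue=[2,4]; order=3
step 2: dequeue 2; queue=[4,0,1]; order=3,2
step 3: dequeue 4; queue=[0,1]; order=3,2,4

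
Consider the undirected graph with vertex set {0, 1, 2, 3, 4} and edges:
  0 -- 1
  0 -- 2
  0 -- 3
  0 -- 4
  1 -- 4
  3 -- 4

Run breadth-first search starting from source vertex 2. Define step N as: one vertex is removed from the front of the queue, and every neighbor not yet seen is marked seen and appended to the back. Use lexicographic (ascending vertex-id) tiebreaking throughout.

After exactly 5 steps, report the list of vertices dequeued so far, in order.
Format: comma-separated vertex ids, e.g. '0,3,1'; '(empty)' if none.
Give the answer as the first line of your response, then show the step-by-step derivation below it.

2,0,1,3,4

step 1: dequeue 2; queue=[0]; order=2
step 2: dequeue 0; queue=[1,3,4]; order=2,0
step 3: dequeue 1; queue=[3,4]; order=2,0,1
step 4: dequeue 3; queue=[4]; order=2,0,1,3
step 5: dequeue 4; queue=[(empty)]; order=2,0,1,3,4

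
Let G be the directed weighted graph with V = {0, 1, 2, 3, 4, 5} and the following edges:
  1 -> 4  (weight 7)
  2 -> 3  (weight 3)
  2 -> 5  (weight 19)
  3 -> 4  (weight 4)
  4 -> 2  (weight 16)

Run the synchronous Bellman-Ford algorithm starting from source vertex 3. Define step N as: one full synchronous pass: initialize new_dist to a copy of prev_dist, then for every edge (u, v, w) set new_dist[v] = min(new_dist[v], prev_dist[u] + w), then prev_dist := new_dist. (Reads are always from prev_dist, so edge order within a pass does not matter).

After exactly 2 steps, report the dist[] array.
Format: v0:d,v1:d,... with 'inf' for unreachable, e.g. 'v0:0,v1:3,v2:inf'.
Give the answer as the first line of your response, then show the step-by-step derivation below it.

v0:inf,v1:inf,v2:20,v3:0,v4:4,v5:inf

step 1: dist = v0:inf,v1:inf,v2:inf,v3:0,v4:4,v5:inf
step 2: dist = v0:inf,v1:inf,v2:20,v3:0,v4:4,v5:inf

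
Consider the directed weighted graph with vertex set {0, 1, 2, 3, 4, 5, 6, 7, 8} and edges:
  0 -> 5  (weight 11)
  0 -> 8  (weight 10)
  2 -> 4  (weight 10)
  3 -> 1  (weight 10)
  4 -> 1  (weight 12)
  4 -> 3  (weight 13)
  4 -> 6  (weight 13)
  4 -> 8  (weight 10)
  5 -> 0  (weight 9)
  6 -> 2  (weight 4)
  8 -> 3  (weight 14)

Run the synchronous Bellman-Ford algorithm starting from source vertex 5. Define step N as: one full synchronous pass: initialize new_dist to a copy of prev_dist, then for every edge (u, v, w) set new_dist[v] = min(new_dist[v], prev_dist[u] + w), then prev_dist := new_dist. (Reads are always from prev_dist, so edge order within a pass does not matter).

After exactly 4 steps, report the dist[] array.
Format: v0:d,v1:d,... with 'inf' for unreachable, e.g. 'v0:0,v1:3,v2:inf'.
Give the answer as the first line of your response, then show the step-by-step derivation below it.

v0:9,v1:43,v2:inf,v3:33,v4:inf,v5:0,v6:inf,v7:inf,v8:19

step 1: dist = v0:9,v1:inf,v2:inf,v3:inf,v4:inf,v5:0,v6:inf,v7:inf,v8:inf
step 2: dist = v0:9,v1:inf,v2:inf,v3:inf,v4:inf,v5:0,v6:inf,v7:inf,v8:19
step 3: dist = v0:9,v1:inf,v2:inf,v3:33,v4:inf,v5:0,v6:inf,v7:inf,v8:19
step 4: dist = v0:9,v1:43,v2:inf,v3:33,v4:inf,v5:0,v6:inf,v7:inf,v8:19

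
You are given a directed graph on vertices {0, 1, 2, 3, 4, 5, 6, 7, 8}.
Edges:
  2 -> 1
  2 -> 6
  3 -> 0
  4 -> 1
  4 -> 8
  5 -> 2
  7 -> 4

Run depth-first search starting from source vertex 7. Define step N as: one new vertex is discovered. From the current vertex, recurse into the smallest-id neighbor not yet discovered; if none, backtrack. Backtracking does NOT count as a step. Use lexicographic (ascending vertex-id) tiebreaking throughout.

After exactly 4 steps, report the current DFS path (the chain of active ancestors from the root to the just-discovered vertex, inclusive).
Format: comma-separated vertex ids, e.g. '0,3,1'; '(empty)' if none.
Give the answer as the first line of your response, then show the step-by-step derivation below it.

7,4,8

step 1: discover 7; path=7; order=7
step 2: discover 4; path=7>4; order=7,4
step 3: discover 1; path=7>4>1; order=7,4,1
step 4: discover 8; path=7>4>8; order=7,4,1,8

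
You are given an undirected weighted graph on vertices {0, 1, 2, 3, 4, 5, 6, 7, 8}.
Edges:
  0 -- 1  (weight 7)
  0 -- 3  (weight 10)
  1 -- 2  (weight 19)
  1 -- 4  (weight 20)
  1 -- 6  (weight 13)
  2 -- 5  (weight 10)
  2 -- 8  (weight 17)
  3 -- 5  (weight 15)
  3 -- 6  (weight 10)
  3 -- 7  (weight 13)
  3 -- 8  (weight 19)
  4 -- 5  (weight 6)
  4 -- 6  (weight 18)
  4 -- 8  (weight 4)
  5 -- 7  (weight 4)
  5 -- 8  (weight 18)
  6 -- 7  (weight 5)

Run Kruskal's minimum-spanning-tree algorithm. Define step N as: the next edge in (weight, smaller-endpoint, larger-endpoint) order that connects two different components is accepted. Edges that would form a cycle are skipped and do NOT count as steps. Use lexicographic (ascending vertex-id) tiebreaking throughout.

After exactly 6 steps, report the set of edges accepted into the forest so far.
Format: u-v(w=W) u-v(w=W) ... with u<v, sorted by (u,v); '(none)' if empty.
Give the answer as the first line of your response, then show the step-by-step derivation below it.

0-1(w=7) 0-3(w=10) 4-5(w=6) 4-8(w=4) 5-7(w=4) 6-7(w=5)

step 1: add edge 4-8 (w=4); MST = {4-8(w=4)}
step 2: add edge 5-7 (w=4); MST = {4-8(w=4) 5-7(w=4)}
step 3: add edge 6-7 (w=5); MST = {4-8(w=4) 5-7(w=4) 6-7(w=5)}
step 4: add edge 4-5 (w=6); MST = {4-5(w=6) 4-8(w=4) 5-7(w=4) 6-7(w=5)}
step 5: add edge 0-1 (w=7); MST = {0-1(w=7) 4-5(w=6) 4-8(w=4) 5-7(w=4) 6-7(w=5)}
step 6: add edge 0-3 (w=10); MST = {0-1(w=7) 0-3(w=10) 4-5(w=6) 4-8(w=4) 5-7(w=4) 6-7(w=5)}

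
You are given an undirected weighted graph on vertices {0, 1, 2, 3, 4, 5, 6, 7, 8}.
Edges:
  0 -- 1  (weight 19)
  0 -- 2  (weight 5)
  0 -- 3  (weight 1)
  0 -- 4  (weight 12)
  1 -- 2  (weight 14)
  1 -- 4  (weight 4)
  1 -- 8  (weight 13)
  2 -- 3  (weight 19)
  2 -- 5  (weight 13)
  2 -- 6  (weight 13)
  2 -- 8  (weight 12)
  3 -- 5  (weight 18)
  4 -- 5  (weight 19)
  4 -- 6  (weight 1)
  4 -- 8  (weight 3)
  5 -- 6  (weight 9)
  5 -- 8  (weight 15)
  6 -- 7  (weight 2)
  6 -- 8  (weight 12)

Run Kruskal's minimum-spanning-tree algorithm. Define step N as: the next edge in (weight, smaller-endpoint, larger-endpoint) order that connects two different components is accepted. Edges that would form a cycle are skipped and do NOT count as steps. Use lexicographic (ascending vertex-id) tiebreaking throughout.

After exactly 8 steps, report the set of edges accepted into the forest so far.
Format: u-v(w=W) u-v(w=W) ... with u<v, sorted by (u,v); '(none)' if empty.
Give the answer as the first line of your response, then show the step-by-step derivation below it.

0-2(w=5) 0-3(w=1) 0-4(w=12) 1-4(w=4) 4-6(w=1) 4-8(w=3) 5-6(w=9) 6-7(w=2)

step 1: add edge 0-3 (w=1); MST = {0-3(w=1)}
step 2: add edge 4-6 (w=1); MST = {0-3(w=1) 4-6(w=1)}
step 3: add edge 6-7 (w=2); MST = {0-3(w=1) 4-6(w=1) 6-7(w=2)}
step 4: add edge 4-8 (w=3); MST = {0-3(w=1) 4-6(w=1) 4-8(w=3) 6-7(w=2)}
step 5: add edge 1-4 (w=4); MST = {0-3(w=1) 1-4(w=4) 4-6(w=1) 4-8(w=3) 6-7(w=2)}
step 6: add edge 0-2 (w=5); MST = {0-2(w=5) 0-3(w=1) 1-4(w=4) 4-6(w=1) 4-8(w=3) 6-7(w=2)}
step 7: add edge 5-6 (w=9); MST = {0-2(w=5) 0-3(w=1) 1-4(w=4) 4-6(w=1) 4-8(w=3) 5-6(w=9) 6-7(w=2)}
step 8: add edge 0-4 (w=12); MST = {0-2(w=5) 0-3(w=1) 0-4(w=12) 1-4(w=4) 4-6(w=1) 4-8(w=3) 5-6(w=9) 6-7(w=2)}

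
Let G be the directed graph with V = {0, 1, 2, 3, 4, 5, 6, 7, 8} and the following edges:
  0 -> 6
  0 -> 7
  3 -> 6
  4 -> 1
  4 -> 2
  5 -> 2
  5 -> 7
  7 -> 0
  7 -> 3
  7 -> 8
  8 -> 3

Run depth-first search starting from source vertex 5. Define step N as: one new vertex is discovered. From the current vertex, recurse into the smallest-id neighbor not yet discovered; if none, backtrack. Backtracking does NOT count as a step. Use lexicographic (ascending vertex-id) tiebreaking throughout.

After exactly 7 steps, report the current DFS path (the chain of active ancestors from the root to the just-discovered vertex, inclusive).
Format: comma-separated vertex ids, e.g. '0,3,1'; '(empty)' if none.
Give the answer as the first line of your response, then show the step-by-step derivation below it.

5,7,8

step 1: discover 5; path=5; order=5
step 2: discover 2; path=5>2; order=5,2
step 3: discover 7; path=5>7; order=5,2,7
step 4: discover 0; path=5>7>0; order=5,2,7,0
step 5: discover 6; path=5>7>0>6; order=5,2,7,0,6
step 6: discover 3; path=5>7>3; order=5,2,7,0,6,3
step 7: discover 8; path=5>7>8; order=5,2,7,0,6,3,8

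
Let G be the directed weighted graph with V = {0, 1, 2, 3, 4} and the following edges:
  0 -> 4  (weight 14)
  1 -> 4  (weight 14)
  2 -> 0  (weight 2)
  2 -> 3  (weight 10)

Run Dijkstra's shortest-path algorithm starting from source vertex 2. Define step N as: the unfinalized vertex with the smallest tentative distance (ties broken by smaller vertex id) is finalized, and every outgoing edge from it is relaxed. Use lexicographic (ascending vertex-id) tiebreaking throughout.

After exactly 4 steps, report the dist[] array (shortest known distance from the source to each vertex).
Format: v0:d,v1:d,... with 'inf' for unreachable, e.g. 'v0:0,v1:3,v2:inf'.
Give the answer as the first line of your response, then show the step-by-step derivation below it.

v0:2,v1:inf,v2:0,v3:10,v4:16

step 1: dist = v0:2,v1:inf,v2:0,v3:10,v4:inf
step 2: dist = v0:2,v1:inf,v2:0,v3:10,v4:16
step 3: dist = v0:2,v1:inf,v2:0,v3:10,v4:16
step 4: dist = v0:2,v1:inf,v2:0,v3:10,v4:16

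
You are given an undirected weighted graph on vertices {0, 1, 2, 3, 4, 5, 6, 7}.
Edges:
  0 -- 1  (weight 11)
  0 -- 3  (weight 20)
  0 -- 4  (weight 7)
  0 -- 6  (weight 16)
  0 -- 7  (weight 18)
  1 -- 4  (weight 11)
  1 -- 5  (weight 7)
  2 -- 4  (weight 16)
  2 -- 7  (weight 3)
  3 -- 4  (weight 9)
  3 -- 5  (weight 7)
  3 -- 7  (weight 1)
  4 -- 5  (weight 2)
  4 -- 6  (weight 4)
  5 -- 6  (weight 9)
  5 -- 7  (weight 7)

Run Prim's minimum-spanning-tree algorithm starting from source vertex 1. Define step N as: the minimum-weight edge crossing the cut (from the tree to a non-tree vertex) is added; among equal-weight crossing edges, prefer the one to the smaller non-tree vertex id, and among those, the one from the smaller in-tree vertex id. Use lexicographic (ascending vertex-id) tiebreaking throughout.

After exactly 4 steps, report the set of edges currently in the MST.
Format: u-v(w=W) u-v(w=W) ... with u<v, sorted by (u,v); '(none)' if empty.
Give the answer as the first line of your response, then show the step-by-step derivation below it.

0-4(w=7) 1-5(w=7) 4-5(w=2) 4-6(w=4)

step 1: add edge 1-5 (w=7); MST = {1-5(w=7)}
step 2: add edge 4-5 (w=2); MST = {1-5(w=7) 4-5(w=2)}
step 3: add edge 4-6 (w=4); MST = {1-5(w=7) 4-5(w=2) 4-6(w=4)}
step 4: add edge 0-4 (w=7); MST = {0-4(w=7) 1-5(w=7) 4-5(w=2) 4-6(w=4)}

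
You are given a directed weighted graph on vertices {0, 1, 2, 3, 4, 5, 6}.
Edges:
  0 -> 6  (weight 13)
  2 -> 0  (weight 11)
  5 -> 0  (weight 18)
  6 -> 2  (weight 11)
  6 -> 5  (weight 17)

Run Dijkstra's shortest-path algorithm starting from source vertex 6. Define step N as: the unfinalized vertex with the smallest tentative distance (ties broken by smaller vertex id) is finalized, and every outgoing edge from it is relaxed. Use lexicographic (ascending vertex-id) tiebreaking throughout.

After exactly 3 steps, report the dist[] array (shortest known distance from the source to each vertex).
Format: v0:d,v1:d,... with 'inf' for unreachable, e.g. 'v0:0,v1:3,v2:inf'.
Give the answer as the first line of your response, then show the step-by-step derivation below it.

v0:22,v1:inf,v2:11,v3:inf,v4:inf,v5:17,v6:0

step 1: dist = v0:inf,v1:inf,v2:11,v3:inf,v4:inf,v5:17,v6:0
step 2: dist = v0:22,v1:inf,v2:11,v3:inf,v4:inf,v5:17,v6:0
step 3: dist = v0:22,v1:inf,v2:11,v3:inf,v4:inf,v5:17,v6:0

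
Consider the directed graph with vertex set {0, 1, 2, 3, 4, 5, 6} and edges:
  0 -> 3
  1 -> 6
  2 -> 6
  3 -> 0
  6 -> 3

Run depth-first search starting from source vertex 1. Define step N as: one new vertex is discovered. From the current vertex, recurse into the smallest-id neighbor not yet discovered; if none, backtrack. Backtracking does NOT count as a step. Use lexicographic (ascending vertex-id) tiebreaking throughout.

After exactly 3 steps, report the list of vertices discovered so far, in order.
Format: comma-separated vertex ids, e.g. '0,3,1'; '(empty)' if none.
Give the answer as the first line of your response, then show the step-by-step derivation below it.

1,6,3

step 1: discover 1; path=1; order=1
step 2: discover 6; path=1>6; order=1,6
step 3: discover 3; path=1>6>3; order=1,6,3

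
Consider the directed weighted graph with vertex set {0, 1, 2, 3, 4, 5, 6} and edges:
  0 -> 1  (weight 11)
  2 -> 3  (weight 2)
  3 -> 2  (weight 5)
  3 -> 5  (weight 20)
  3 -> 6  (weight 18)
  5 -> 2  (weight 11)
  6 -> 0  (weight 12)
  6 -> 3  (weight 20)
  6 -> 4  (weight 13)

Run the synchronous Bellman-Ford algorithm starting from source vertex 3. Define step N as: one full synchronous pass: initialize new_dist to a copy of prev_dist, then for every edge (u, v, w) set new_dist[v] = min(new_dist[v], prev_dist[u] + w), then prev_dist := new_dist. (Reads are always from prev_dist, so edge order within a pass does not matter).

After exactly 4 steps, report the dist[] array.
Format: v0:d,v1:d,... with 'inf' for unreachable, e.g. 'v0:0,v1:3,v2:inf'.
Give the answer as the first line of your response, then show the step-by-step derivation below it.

v0:30,v1:41,v2:5,v3:0,v4:31,v5:20,v6:18

step 1: dist = v0:inf,v1:inf,v2:5,v3:0,v4:inf,v5:20,v6:18
step 2: dist = v0:30,v1:inf,v2:5,v3:0,v4:31,v5:20,v6:18
step 3: dist = v0:30,v1:41,v2:5,v3:0,v4:31,v5:20,v6:18
step 4: dist = v0:30,v1:41,v2:5,v3:0,v4:31,v5:20,v6:18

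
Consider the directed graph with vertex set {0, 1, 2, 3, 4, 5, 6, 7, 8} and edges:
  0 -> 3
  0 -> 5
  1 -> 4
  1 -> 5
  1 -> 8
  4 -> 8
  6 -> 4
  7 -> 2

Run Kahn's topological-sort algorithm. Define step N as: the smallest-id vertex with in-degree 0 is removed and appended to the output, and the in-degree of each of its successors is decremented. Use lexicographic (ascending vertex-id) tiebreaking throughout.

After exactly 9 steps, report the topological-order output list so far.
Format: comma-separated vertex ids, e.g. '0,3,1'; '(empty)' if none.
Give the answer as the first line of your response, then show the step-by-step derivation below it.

0,1,3,5,6,4,7,2,8

step 1: output 0; order=[0]; indeg=(0,0,1,0,2,1,0,0,2)
step 2: output 1; order=[0,1]; indeg=(0,0,1,0,1,0,0,0,1)
step 3: output 3; order=[0,1,3]; indeg=(0,0,1,0,1,0,0,0,1)
step 4: output 5; order=[0,1,3,5]; indeg=(0,0,1,0,1,0,0,0,1)
step 5: output 6; order=[0,1,3,5,6]; indeg=(0,0,1,0,0,0,0,0,1)
step 6: output 4; order=[0,1,3,5,6,4]; indeg=(0,0,1,0,0,0,0,0,0)
step 7: output 7; order=[0,1,3,5,6,4,7]; indeg=(0,0,0,0,0,0,0,0,0)
step 8: output 2; order=[0,1,3,5,6,4,7,2]; indeg=(0,0,0,0,0,0,0,0,0)
step 9: output 8; order=[0,1,3,5,6,4,7,2,8]; indeg=(0,0,0,0,0,0,0,0,0)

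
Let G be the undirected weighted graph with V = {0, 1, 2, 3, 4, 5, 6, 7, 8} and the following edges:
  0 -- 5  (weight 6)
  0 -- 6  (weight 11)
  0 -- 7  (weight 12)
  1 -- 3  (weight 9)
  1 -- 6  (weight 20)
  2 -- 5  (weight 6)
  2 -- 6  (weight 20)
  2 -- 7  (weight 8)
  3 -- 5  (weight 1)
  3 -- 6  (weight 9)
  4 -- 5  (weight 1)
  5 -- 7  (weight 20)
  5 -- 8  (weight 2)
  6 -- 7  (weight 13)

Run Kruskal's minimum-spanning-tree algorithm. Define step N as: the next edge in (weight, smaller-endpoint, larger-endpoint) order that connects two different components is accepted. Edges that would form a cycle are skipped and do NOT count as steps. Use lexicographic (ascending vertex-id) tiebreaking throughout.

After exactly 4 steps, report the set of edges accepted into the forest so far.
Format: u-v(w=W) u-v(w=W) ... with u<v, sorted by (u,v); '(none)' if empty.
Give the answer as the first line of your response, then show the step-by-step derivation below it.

0-5(w=6) 3-5(w=1) 4-5(w=1) 5-8(w=2)

step 1: add edge 3-5 (w=1); MST = {3-5(w=1)}
step 2: add edge 4-5 (w=1); MST = {3-5(w=1) 4-5(w=1)}
step 3: add edge 5-8 (w=2); MST = {3-5(w=1) 4-5(w=1) 5-8(w=2)}
step 4: add edge 0-5 (w=6); MST = {0-5(w=6) 3-5(w=1) 4-5(w=1) 5-8(w=2)}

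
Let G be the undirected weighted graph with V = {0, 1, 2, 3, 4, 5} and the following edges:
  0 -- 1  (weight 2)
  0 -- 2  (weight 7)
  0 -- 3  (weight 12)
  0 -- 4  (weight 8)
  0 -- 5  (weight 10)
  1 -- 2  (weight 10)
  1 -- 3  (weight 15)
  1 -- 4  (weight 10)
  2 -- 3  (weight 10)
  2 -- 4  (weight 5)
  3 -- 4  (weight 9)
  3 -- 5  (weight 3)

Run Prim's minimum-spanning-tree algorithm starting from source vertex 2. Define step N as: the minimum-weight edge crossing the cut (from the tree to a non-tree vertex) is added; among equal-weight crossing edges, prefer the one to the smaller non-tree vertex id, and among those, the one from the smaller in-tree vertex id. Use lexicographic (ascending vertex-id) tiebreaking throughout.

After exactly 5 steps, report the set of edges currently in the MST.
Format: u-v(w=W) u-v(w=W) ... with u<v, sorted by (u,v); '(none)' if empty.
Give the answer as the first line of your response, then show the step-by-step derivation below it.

0-1(w=2) 0-2(w=7) 2-4(w=5) 3-4(w=9) 3-5(w=3)

step 1: add edge 2-4 (w=5); MST = {2-4(w=5)}
step 2: add edge 0-2 (w=7); MST = {0-2(w=7) 2-4(w=5)}
step 3: add edge 0-1 (w=2); MST = {0-1(w=2) 0-2(w=7) 2-4(w=5)}
step 4: add edge 3-4 (w=9); MST = {0-1(w=2) 0-2(w=7) 2-4(w=5) 3-4(w=9)}
step 5: add edge 3-5 (w=3); MST = {0-1(w=2) 0-2(w=7) 2-4(w=5) 3-4(w=9) 3-5(w=3)}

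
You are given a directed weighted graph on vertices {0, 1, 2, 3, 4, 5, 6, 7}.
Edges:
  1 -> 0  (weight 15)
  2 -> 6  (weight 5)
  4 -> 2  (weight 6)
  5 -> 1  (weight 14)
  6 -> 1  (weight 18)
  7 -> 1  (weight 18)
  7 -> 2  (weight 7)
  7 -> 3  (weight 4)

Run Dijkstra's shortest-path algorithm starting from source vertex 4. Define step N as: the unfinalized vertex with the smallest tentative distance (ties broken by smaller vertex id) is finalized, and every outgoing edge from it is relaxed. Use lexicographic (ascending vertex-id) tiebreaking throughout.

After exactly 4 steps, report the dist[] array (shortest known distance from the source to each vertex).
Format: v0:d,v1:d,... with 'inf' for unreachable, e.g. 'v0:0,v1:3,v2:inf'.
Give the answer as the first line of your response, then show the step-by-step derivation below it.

v0:44,v1:29,v2:6,v3:inf,v4:0,v5:inf,v6:11,v7:inf

step 1: dist = v0:inf,v1:inf,v2:6,v3:inf,v4:0,v5:inf,v6:inf,v7:inf
step 2: dist = v0:inf,v1:inf,v2:6,v3:inf,v4:0,v5:inf,v6:11,v7:inf
step 3: dist = v0:inf,v1:29,v2:6,v3:inf,v4:0,v5:inf,v6:11,v7:inf
step 4: dist = v0:44,v1:29,v2:6,v3:inf,v4:0,v5:inf,v6:11,v7:inf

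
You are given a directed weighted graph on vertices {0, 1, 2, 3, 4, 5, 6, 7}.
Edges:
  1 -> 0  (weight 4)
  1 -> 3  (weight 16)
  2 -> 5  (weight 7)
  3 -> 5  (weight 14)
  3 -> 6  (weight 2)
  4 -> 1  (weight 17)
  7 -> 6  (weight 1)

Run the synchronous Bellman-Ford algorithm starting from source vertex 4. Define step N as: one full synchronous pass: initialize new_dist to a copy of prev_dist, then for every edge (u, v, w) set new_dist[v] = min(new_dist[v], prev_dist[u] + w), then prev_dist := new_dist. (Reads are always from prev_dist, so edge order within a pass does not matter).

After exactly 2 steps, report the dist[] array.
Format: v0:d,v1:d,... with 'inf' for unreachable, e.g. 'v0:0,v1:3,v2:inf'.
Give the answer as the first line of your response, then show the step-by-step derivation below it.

v0:21,v1:17,v2:inf,v3:33,v4:0,v5:inf,v6:inf,v7:inf

step 1: dist = v0:inf,v1:17,v2:inf,v3:inf,v4:0,v5:inf,v6:inf,v7:inf
step 2: dist = v0:21,v1:17,v2:inf,v3:33,v4:0,v5:inf,v6:inf,v7:inf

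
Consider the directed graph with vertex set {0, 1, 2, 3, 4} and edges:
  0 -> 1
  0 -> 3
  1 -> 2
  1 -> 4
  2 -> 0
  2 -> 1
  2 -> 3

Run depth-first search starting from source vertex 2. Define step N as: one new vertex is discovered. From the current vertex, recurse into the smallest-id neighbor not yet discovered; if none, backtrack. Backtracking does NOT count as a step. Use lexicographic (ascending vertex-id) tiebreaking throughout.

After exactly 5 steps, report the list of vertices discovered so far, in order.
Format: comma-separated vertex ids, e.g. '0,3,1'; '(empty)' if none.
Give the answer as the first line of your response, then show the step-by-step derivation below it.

2,0,1,4,3

step 1: discover 2; path=2; order=2
step 2: discover 0; path=2>0; order=2,0
step 3: discover 1; path=2>0>1; order=2,0,1
step 4: discover 4; path=2>0>1>4; order=2,0,1,4
step 5: discover 3; path=2>0>3; order=2,0,1,4,3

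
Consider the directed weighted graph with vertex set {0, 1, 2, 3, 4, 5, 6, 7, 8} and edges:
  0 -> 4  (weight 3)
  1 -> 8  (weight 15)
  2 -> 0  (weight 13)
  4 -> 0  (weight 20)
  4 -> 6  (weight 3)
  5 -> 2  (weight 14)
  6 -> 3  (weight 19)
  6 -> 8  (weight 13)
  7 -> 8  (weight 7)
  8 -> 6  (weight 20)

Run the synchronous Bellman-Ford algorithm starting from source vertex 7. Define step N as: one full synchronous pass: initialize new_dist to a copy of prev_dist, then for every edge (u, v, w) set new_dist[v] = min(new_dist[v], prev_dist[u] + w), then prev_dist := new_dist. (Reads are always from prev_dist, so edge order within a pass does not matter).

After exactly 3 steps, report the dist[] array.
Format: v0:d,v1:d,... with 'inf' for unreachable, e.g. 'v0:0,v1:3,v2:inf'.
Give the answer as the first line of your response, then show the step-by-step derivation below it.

v0:inf,v1:inf,v2:inf,v3:46,v4:inf,v5:inf,v6:27,v7:0,v8:7

step 1: dist = v0:inf,v1:inf,v2:inf,v3:inf,v4:inf,v5:inf,v6:inf,v7:0,v8:7
step 2: dist = v0:inf,v1:inf,v2:inf,v3:inf,v4:inf,v5:inf,v6:27,v7:0,v8:7
step 3: dist = v0:inf,v1:inf,v2:inf,v3:46,v4:inf,v5:inf,v6:27,v7:0,v8:7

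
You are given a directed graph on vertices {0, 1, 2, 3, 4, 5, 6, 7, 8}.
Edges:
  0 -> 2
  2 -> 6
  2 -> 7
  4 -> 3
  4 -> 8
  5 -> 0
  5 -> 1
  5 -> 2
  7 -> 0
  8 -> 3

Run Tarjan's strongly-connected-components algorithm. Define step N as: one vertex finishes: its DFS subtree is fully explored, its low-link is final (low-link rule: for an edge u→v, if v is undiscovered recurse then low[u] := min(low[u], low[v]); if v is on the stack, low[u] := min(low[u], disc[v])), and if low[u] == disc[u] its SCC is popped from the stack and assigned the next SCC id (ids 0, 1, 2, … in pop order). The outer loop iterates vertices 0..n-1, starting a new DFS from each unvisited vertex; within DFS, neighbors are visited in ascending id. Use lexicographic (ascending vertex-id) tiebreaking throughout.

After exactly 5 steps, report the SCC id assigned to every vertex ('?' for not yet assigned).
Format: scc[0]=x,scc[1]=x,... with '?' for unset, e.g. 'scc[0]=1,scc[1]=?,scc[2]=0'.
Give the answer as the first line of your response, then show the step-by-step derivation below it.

scc[0]=1,scc[1]=2,scc[2]=1,scc[3]=?,scc[4]=?,scc[5]=?,scc[6]=0,scc[7]=1,scc[8]=?

step 1: low=(low[0]=0,low[1]=?,low[2]=1,low[3]=?,low[4]=?,low[5]=?,low[6]=2,low[7]=?,low[8]=?); scc=(scc[0]=?,scc[1]=?,scc[2]=?,scc[3]=?,scc[4]=?,scc[5]=?,scc[6]=0,scc[7]=?,scc[8]=?)
step 2: low=(low[0]=0,low[1]=?,low[2]=1,low[3]=?,low[4]=?,low[5]=?,low[6]=2,low[7]=0,low[8]=?); scc=(scc[0]=?,scc[1]=?,scc[2]=?,scc[3]=?,scc[4]=?,scc[5]=?,scc[6]=0,scc[7]=?,scc[8]=?)
step 3: low=(low[0]=0,low[1]=?,low[2]=0,low[3]=?,low[4]=?,low[5]=?,low[6]=2,low[7]=0,low[8]=?); scc=(scc[0]=?,scc[1]=?,scc[2]=?,scc[3]=?,scc[4]=?,scc[5]=?,scc[6]=0,scc[7]=?,scc[8]=?)
step 4: low=(low[0]=0,low[1]=?,low[2]=0,low[3]=?,low[4]=?,low[5]=?,low[6]=2,low[7]=0,low[8]=?); scc=(scc[0]=1,scc[1]=?,scc[2]=1,scc[3]=?,scc[4]=?,scc[5]=?,scc[6]=0,scc[7]=1,scc[8]=?)
step 5: low=(low[0]=0,low[1]=4,low[2]=0,low[3]=?,low[4]=?,low[5]=?,low[6]=2,low[7]=0,low[8]=?); scc=(scc[0]=1,scc[1]=2,scc[2]=1,scc[3]=?,scc[4]=?,scc[5]=?,scc[6]=0,scc[7]=1,scc[8]=?)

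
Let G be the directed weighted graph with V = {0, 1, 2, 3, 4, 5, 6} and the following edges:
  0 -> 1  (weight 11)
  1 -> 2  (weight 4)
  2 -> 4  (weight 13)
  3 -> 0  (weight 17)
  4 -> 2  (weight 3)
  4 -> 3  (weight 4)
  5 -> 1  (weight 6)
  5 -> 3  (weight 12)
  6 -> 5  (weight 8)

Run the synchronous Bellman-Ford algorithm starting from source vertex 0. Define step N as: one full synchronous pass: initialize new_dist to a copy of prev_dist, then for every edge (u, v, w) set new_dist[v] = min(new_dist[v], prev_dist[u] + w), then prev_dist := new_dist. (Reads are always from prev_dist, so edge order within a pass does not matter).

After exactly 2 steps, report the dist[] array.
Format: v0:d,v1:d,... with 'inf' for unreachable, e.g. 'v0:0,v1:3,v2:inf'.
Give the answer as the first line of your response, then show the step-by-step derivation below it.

v0:0,v1:11,v2:15,v3:inf,v4:inf,v5:inf,v6:inf

step 1: dist = v0:0,v1:11,v2:inf,v3:inf,v4:inf,v5:inf,v6:inf
step 2: dist = v0:0,v1:11,v2:15,v3:inf,v4:inf,v5:inf,v6:inf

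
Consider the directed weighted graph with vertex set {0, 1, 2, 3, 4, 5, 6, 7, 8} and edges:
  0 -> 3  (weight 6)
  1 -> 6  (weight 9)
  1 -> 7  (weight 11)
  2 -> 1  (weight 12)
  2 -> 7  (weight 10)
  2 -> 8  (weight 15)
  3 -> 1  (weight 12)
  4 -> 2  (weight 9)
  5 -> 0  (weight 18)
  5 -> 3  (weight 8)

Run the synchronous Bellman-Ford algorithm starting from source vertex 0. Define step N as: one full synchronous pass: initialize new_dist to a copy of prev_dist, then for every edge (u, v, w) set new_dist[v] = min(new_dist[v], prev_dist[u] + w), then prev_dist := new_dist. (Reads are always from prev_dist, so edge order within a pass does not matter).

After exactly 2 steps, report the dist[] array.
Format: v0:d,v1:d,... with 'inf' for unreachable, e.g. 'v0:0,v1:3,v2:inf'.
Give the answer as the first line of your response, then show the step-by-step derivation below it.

v0:0,v1:18,v2:inf,v3:6,v4:inf,v5:inf,v6:inf,v7:inf,v8:inf

step 1: dist = v0:0,v1:inf,v2:inf,v3:6,v4:inf,v5:inf,v6:inf,v7:inf,v8:inf
step 2: dist = v0:0,v1:18,v2:inf,v3:6,v4:inf,v5:inf,v6:inf,v7:inf,v8:inf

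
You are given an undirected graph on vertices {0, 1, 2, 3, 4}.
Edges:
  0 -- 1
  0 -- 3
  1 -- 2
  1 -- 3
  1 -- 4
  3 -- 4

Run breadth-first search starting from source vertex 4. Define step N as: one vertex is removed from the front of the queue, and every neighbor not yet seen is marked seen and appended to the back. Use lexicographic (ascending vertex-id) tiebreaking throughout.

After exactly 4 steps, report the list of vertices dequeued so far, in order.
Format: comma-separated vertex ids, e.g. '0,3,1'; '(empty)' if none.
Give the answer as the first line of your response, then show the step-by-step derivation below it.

4,1,3,0

step 1: dequeue 4; queue=[1,3]; order=4
step 2: dequeue 1; queue=[3,0,2]; order=4,1
step 3: dequeue 3; queue=[0,2]; order=4,1,3
step 4: dequeue 0; queue=[2]; order=4,1,3,0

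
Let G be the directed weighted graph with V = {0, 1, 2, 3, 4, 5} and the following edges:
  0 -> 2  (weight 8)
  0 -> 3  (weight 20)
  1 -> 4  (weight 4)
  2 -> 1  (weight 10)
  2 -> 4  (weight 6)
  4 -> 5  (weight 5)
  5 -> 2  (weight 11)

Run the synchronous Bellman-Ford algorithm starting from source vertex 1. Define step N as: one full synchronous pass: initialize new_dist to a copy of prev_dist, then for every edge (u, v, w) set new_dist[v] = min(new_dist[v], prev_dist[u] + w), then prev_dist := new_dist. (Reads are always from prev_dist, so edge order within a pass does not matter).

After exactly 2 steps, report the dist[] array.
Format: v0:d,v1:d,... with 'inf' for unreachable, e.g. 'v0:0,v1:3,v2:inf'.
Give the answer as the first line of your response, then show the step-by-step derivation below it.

v0:inf,v1:0,v2:inf,v3:inf,v4:4,v5:9

step 1: dist = v0:inf,v1:0,v2:inf,v3:inf,v4:4,v5:inf
step 2: dist = v0:inf,v1:0,v2:inf,v3:inf,v4:4,v5:9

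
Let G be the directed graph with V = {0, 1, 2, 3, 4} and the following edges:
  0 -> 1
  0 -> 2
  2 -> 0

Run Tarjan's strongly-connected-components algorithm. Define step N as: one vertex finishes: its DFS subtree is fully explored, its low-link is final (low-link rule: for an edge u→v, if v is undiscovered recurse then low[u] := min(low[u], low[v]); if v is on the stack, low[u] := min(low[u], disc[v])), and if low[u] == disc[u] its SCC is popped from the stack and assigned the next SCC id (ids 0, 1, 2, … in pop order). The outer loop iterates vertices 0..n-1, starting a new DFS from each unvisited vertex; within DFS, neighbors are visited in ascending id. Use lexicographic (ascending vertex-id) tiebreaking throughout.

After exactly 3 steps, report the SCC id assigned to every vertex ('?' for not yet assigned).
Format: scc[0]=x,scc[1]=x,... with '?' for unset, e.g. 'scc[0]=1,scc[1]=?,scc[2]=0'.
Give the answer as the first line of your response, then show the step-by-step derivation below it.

scc[0]=1,scc[1]=0,scc[2]=1,scc[3]=?,scc[4]=?

step 1: low=(low[0]=0,low[1]=1,low[2]=?,low[3]=?,low[4]=?); scc=(scc[0]=?,scc[1]=0,scc[2]=?,scc[3]=?,scc[4]=?)
step 2: low=(low[0]=0,low[1]=1,low[2]=0,low[3]=?,low[4]=?); scc=(scc[0]=?,scc[1]=0,scc[2]=?,scc[3]=?,scc[4]=?)
step 3: low=(low[0]=0,low[1]=1,low[2]=0,low[3]=?,low[4]=?); scc=(scc[0]=1,scc[1]=0,scc[2]=1,scc[3]=?,scc[4]=?)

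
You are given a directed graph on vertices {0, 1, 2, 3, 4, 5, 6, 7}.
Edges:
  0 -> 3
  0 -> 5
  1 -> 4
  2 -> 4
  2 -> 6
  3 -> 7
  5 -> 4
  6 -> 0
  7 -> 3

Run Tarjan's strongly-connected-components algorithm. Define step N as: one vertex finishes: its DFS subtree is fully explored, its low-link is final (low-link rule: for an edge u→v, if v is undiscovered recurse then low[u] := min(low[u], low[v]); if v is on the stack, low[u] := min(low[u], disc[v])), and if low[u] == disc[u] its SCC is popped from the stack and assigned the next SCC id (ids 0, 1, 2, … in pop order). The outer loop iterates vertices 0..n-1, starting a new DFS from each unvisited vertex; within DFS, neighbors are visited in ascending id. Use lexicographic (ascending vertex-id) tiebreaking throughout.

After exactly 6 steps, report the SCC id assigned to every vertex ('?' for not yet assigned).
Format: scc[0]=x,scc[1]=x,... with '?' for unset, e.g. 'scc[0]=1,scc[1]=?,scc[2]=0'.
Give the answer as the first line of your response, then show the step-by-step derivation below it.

scc[0]=3,scc[1]=4,scc[2]=?,scc[3]=0,scc[4]=1,scc[5]=2,scc[6]=?,scc[7]=0

step 1: low=(low[0]=0,low[1]=?,low[2]=?,low[3]=1,low[4]=?,low[5]=?,low[6]=?,low[7]=1); scc=(scc[0]=?,scc[1]=?,scc[2]=?,scc[3]=?,scc[4]=?,scc[5]=?,scc[6]=?,scc[7]=?)
step 2: low=(low[0]=0,low[1]=?,low[2]=?,low[3]=1,low[4]=?,low[5]=?,low[6]=?,low[7]=1); scc=(scc[0]=?,scc[1]=?,scc[2]=?,scc[3]=0,scc[4]=?,scc[5]=?,scc[6]=?,scc[7]=0)
step 3: low=(low[0]=0,low[1]=?,low[2]=?,low[3]=1,low[4]=4,low[5]=3,low[6]=?,low[7]=1); scc=(scc[0]=?,scc[1]=?,scc[2]=?,scc[3]=0,scc[4]=1,scc[5]=?,scc[6]=?,scc[7]=0)
step 4: low=(low[0]=0,low[1]=?,low[2]=?,low[3]=1,low[4]=4,low[5]=3,low[6]=?,low[7]=1); scc=(scc[0]=?,scc[1]=?,scc[2]=?,scc[3]=0,scc[4]=1,scc[5]=2,scc[6]=?,scc[7]=0)
step 5: low=(low[0]=0,low[1]=?,low[2]=?,low[3]=1,low[4]=4,low[5]=3,low[6]=?,low[7]=1); scc=(scc[0]=3,scc[1]=?,scc[2]=?,scc[3]=0,scc[4]=1,scc[5]=2,scc[6]=?,scc[7]=0)
step 6: low=(low[0]=0,low[1]=5,low[2]=?,low[3]=1,low[4]=4,low[5]=3,low[6]=?,low[7]=1); scc=(scc[0]=3,scc[1]=4,scc[2]=?,scc[3]=0,scc[4]=1,scc[5]=2,scc[6]=?,scc[7]=0)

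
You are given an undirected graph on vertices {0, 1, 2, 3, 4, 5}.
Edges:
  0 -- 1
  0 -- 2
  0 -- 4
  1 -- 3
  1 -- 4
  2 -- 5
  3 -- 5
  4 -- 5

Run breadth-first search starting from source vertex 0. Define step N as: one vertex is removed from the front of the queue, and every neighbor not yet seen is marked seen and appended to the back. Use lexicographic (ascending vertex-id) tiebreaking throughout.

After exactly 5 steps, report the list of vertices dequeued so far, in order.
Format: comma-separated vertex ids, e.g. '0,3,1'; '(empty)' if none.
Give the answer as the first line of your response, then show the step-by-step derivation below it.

0,1,2,4,3

step 1: dequeue 0; queue=[1,2,4]; order=0
step 2: dequeue 1; queue=[2,4,3]; order=0,1
step 3: dequeue 2; queue=[4,3,5]; order=0,1,2
step 4: dequeue 4; queue=[3,5]; order=0,1,2,4
step 5: dequeue 3; queue=[5]; order=0,1,2,4,3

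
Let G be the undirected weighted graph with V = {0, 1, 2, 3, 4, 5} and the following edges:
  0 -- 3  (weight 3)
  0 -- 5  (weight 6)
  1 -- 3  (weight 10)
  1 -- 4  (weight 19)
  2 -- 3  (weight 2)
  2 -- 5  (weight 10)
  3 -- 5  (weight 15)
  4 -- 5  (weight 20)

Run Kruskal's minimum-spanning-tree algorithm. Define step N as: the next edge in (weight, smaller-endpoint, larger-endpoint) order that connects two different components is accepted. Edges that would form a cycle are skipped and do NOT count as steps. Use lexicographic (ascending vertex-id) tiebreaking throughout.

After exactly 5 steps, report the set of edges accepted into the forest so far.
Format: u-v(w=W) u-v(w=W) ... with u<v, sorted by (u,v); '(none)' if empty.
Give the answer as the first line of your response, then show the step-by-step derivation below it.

0-3(w=3) 0-5(w=6) 1-3(w=10) 1-4(w=19) 2-3(w=2)

step 1: add edge 2-3 (w=2); MST = {2-3(w=2)}
step 2: add edge 0-3 (w=3); MST = {0-3(w=3) 2-3(w=2)}
step 3: add edge 0-5 (w=6); MST = {0-3(w=3) 0-5(w=6) 2-3(w=2)}
step 4: add edge 1-3 (w=10); MST = {0-3(w=3) 0-5(w=6) 1-3(w=10) 2-3(w=2)}
step 5: add edge 1-4 (w=19); MST = {0-3(w=3) 0-5(w=6) 1-3(w=10) 1-4(w=19) 2-3(w=2)}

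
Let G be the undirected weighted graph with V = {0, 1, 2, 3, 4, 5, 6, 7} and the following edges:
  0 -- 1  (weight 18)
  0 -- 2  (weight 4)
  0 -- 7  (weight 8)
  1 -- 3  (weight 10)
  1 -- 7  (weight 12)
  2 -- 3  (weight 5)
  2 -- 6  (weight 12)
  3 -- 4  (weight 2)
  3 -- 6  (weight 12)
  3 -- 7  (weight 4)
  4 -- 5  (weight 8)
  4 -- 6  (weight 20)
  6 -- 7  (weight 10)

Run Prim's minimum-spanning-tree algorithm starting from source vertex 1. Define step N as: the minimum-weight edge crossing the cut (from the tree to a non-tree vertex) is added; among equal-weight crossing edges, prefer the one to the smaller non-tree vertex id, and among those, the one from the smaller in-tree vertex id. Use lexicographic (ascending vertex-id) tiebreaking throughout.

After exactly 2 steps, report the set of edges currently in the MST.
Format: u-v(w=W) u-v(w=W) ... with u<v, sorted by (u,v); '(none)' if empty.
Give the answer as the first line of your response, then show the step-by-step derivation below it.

1-3(w=10) 3-4(w=2)

step 1: add edge 1-3 (w=10); MST = {1-3(w=10)}
step 2: add edge 3-4 (w=2); MST = {1-3(w=10) 3-4(w=2)}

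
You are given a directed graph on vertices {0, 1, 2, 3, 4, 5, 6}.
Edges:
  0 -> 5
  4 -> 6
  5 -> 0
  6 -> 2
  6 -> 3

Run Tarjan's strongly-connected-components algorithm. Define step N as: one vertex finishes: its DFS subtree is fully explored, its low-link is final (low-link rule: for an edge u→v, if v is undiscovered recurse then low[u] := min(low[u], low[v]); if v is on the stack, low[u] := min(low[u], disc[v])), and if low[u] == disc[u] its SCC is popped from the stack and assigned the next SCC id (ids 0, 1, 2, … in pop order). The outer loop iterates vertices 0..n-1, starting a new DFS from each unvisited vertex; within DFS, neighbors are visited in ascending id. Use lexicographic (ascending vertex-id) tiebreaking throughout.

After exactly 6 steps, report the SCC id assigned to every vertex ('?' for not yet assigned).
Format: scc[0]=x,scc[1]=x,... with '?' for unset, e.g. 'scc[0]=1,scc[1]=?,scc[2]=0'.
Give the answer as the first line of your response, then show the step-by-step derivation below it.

scc[0]=0,scc[1]=1,scc[2]=2,scc[3]=3,scc[4]=?,scc[5]=0,scc[6]=4

step 1: low=(low[0]=0,low[1]=?,low[2]=?,low[3]=?,low[4]=?,low[5]=0,low[6]=?); scc=(scc[0]=?,scc[1]=?,scc[2]=?,scc[3]=?,scc[4]=?,scc[5]=?,scc[6]=?)
step 2: low=(low[0]=0,low[1]=?,low[2]=?,low[3]=?,low[4]=?,low[5]=0,low[6]=?); scc=(scc[0]=0,scc[1]=?,scc[2]=?,scc[3]=?,scc[4]=?,scc[5]=0,scc[6]=?)
step 3: low=(low[0]=0,low[1]=2,low[2]=?,low[3]=?,low[4]=?,low[5]=0,low[6]=?); scc=(scc[0]=0,scc[1]=1,scc[2]=?,scc[3]=?,scc[4]=?,scc[5]=0,scc[6]=?)
step 4: low=(low[0]=0,low[1]=2,low[2]=3,low[3]=?,low[4]=?,low[5]=0,low[6]=?); scc=(scc[0]=0,scc[1]=1,scc[2]=2,scc[3]=?,scc[4]=?,scc[5]=0,scc[6]=?)
step 5: low=(low[0]=0,low[1]=2,low[2]=3,low[3]=4,low[4]=?,low[5]=0,low[6]=?); scc=(scc[0]=0,scc[1]=1,scc[2]=2,scc[3]=3,scc[4]=?,scc[5]=0,scc[6]=?)
step 6: low=(low[0]=0,low[1]=2,low[2]=3,low[3]=4,low[4]=5,low[5]=0,low[6]=6); scc=(scc[0]=0,scc[1]=1,scc[2]=2,scc[3]=3,scc[4]=?,scc[5]=0,scc[6]=4)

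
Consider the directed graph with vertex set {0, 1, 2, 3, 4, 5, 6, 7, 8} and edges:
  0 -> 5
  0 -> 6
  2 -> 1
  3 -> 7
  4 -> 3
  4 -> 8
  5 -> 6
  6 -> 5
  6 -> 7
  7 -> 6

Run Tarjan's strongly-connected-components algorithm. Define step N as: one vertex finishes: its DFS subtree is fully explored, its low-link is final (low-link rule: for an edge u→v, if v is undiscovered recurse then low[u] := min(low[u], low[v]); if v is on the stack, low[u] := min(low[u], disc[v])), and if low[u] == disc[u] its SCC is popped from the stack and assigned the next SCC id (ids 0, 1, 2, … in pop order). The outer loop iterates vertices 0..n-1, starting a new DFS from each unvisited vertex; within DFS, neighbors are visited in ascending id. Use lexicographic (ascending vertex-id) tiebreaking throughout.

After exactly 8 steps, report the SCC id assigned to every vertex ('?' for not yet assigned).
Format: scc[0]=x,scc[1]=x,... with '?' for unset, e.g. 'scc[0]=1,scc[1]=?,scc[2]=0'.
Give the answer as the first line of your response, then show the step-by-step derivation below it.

scc[0]=1,scc[1]=2,scc[2]=3,scc[3]=4,scc[4]=?,scc[5]=0,scc[6]=0,scc[7]=0,scc[8]=5

step 1: low=(low[0]=0,low[1]=?,low[2]=?,low[3]=?,low[4]=?,low[5]=1,low[6]=1,low[7]=2,low[8]=?); scc=(scc[0]=?,scc[1]=?,scc[2]=?,scc[3]=?,scc[4]=?,scc[5]=?,scc[6]=?,scc[7]=?,scc[8]=?)
step 2: low=(low[0]=0,low[1]=?,low[2]=?,low[3]=?,low[4]=?,low[5]=1,low[6]=1,low[7]=2,low[8]=?); scc=(scc[0]=?,scc[1]=?,scc[2]=?,scc[3]=?,scc[4]=?,scc[5]=?,scc[6]=?,scc[7]=?,scc[8]=?)
step 3: low=(low[0]=0,low[1]=?,low[2]=?,low[3]=?,low[4]=?,low[5]=1,low[6]=1,low[7]=2,low[8]=?); scc=(scc[0]=?,scc[1]=?,scc[2]=?,scc[3]=?,scc[4]=?,scc[5]=0,scc[6]=0,scc[7]=0,scc[8]=?)
step 4: low=(low[0]=0,low[1]=?,low[2]=?,low[3]=?,low[4]=?,low[5]=1,low[6]=1,low[7]=2,low[8]=?); scc=(scc[0]=1,scc[1]=?,scc[2]=?,scc[3]=?,scc[4]=?,scc[5]=0,scc[6]=0,scc[7]=0,scc[8]=?)
step 5: low=(low[0]=0,low[1]=4,low[2]=?,low[3]=?,low[4]=?,low[5]=1,low[6]=1,low[7]=2,low[8]=?); scc=(scc[0]=1,scc[1]=2,scc[2]=?,scc[3]=?,scc[4]=?,scc[5]=0,scc[6]=0,scc[7]=0,scc[8]=?)
step 6: low=(low[0]=0,low[1]=4,low[2]=5,low[3]=?,low[4]=?,low[5]=1,low[6]=1,low[7]=2,low[8]=?); scc=(scc[0]=1,scc[1]=2,scc[2]=3,scc[3]=?,scc[4]=?,scc[5]=0,scc[6]=0,scc[7]=0,scc[8]=?)
step 7: low=(low[0]=0,low[1]=4,low[2]=5,low[3]=6,low[4]=?,low[5]=1,low[6]=1,low[7]=2,low[8]=?); scc=(scc[0]=1,scc[1]=2,scc[2]=3,scc[3]=4,scc[4]=?,scc[5]=0,scc[6]=0,scc[7]=0,scc[8]=?)
step 8: low=(low[0]=0,low[1]=4,low[2]=5,low[3]=6,low[4]=7,low[5]=1,low[6]=1,low[7]=2,low[8]=8); scc=(scc[0]=1,scc[1]=2,scc[2]=3,scc[3]=4,scc[4]=?,scc[5]=0,scc[6]=0,scc[7]=0,scc[8]=5)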